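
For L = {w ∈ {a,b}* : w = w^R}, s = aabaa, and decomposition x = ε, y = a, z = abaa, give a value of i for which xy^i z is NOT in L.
i = 2

xy²z = ε · aa · abaa = aaabaa; aaabaa reversed is aabaaa ≠ aaabaa, so it is not a palindrome and is not in L.
(Other choices also work, e.g. i = 0, 3; only i = 1 is guaranteed to stay in L since xy¹z = s.)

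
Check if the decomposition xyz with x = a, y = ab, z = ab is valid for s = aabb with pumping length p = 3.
Violated: xyz = s

The decomposition x = a, y = ab, z = ab for s = aabb with p = 3
violates the constraint: xyz = s

xyz = 'a' + 'ab' + 'ab' = 'aabab' ≠ 'aabb' = s. The decomposition doesn't reconstruct s.

Pumping lemma constraints:
1. xyz = s (decomposition is valid)
2. |xy| ≤ p
3. |y| > 0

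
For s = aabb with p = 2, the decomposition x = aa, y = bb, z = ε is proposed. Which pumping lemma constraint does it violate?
Violated: |xy| ≤ p

The decomposition x = aa, y = bb, z = ε for s = aabb with p = 2
violates the constraint: |xy| ≤ p

|xy| = |aabb| = 4 > 2 = p. The decomposition puts too many characters in xy.

Pumping lemma constraints:
1. xyz = s (decomposition is valid)
2. |xy| ≤ p
3. |y| > 0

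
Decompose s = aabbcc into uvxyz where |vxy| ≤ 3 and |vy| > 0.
u='aa', v='b', x='b', y='c', z='c'

For s = aabbcc with pumping length p = 3:

One valid decomposition:
- u = 'aa'
- v = 'b'
- x = 'b'
- y = 'c'
- z = 'c'

Verification:
- uvxyz = 'aa' + 'b' + 'b' + 'c' + 'c' = aabbcc ✓
- |vxy| = |'bbc'| = 3 ≤ 3 ✓
- |vy| = |'bc'| = 2 > 0 ✓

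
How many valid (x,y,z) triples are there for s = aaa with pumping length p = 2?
3

For s = 'aaa' with pumping length p = 2:

Constraints: |xy| ≤ 2, |y| > 0

Valid decompositions (|xy| ≤ p, |y| ≥ 1):
  • x='', y='a', z='aa'
  • x='a', y='a', z='a'
  • x='', y='aa', z='a'

Total count: 3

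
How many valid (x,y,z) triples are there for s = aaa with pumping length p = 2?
3

For s = 'aaa' with pumping length p = 2:

Constraints: |xy| ≤ 2, |y| > 0

Valid decompositions (|xy| ≤ p, |y| ≥ 1):
  • x='', y='a', z='aa'
  • x='a', y='a', z='a'
  • x='', y='aa', z='a'

Total count: 3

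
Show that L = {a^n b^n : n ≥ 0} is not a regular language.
Assume for contradiction that L is regular, and let p ≥ 1 be the pumping length given by the pumping lemma.
Choose s = a^p b^p. Then s ∈ L and |s| = 2p ≥ p.
By the pumping lemma, s = xyz for some x, y, z with |xy| ≤ p, |y| ≥ 1, and xy^i z ∈ L for every i ≥ 0.
Since |xy| ≤ p and the first p symbols of s are all a's, we must have y = a^k for some k with 1 ≤ k ≤ p.

Take i = 0: xy⁰z = a^(p − k) b^p.
This string has p − k a's but p b's, and p − k < p because k ≥ 1. So xy⁰z ∉ L.

This contradicts the pumping lemma, which requires xy^i z ∈ L for all i ≥ 0.
Hence L = {a^n b^n : n ≥ 0} is not regular. ∎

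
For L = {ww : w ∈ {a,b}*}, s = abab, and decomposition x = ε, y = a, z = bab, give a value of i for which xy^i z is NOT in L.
i = 0

xy⁰z = ε · ε · bab = bab; bab has odd length 3, so it cannot be written as ww and is not in L.
(Other choices also work, e.g. i = 2, 3; only i = 1 is guaranteed to stay in L since xy¹z = s.)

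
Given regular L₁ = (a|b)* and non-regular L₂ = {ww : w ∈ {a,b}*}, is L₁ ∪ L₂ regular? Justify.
Yes — L₁ ∪ L₂ is regular.

{ww} ⊆ (a|b)*, so L₁ ∪ L₂ = (a|b)*, which is regular.

Note that the bare facts "L₁ regular, L₂ non-regular" do not settle the question by themselves: the closure of regular languages under ∪, ∩, complement and difference applies only when BOTH operands are regular. With a non-regular operand the result can come out regular or non-regular depending on the specific languages, so one has to work out L₁ ∪ L₂ for this particular pair, as above.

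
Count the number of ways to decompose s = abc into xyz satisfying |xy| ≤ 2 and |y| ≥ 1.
3

For s = 'abc' with pumping length p = 2:

Constraints: |xy| ≤ 2, |y| > 0

Valid decompositions (|xy| ≤ p, |y| ≥ 1):
  • x='', y='a', z='bc'
  • x='a', y='b', z='c'
  • x='', y='ab', z='c'

Total count: 3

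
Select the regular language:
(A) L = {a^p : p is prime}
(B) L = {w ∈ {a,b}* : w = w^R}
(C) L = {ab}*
(C) {ab}*

(C) L = {ab}* is regular.

This can be recognized by a finite automaton (DFA/NFA).
Regular expressions like {ab}* define regular languages.

The other choices are not regular:
- {w ∈ {a,b}* : w = w^R}: After pumping, the string is no longer symmetric
- {a^p : p is prime}: After pumping, the length becomes composite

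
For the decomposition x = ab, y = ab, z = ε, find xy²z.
ababab

Given x = 'ab', y = 'ab', z = '' and i = 2:

xy^2z = x + y·y·...·y (2 times) + z
       = 'ab' + 'ab'^2 + ''
       = 'ab' + 'abab' + ''
       = 'ababab'

The pumped string is 'ababab' with length 6.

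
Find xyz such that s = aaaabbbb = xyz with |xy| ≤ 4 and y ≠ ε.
x = '', y = 'aa', z = 'aabbbb'

For s = aaaabbbb and p = 4, one valid decomposition is:
- x = '' (length 0)
- y = 'aa' (length 2)
- z = 'aabbbb' (length 6)

Verification:
- xyz = '' + 'aa' + 'aabbbb' = aaaabbbb ✓
- |xy| = 2 ≤ 4 ✓
- |y| = 2 > 0 ✓

All pumping lemma constraints are satisfied.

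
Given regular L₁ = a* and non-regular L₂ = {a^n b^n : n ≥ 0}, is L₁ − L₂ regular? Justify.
Yes — L₁ − L₂ is regular.

The only string of a* that lies in {a^n b^n} is ε, so L₁ − L₂ = a* − {ε} = a⁺ = aa*, which is regular.

Note that the bare facts "L₁ regular, L₂ non-regular" do not settle the question by themselves: the closure of regular languages under ∪, ∩, complement and difference applies only when BOTH operands are regular. With a non-regular operand the result can come out regular or non-regular depending on the specific languages, so one has to work out L₁ − L₂ for this particular pair, as above.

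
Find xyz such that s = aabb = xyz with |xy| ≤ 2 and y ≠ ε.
x = '', y = 'a', z = 'abb'

For s = aabb and p = 2, one valid decomposition is:
- x = '' (length 0)
- y = 'a' (length 1)
- z = 'abb' (length 3)

Verification:
- xyz = '' + 'a' + 'abb' = aabb ✓
- |xy| = 1 ≤ 2 ✓
- |y| = 1 > 0 ✓

All pumping lemma constraints are satisfied.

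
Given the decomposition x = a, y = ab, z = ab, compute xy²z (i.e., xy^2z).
aababab

Given x = 'a', y = 'ab', z = 'ab' and i = 2:

xy^2z = x + y·y·...·y (2 times) + z
       = 'a' + 'ab'^2 + 'ab'
       = 'a' + 'abab' + 'ab'
       = 'aababab'

The pumped string is 'aababab' with length 7.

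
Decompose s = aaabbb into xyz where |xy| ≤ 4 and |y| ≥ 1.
x = 'aaa', y = 'b', z = 'bb'

For s = aaabbb and p = 4, one valid decomposition is:
- x = 'aaa' (length 3)
- y = 'b' (length 1)
- z = 'bb' (length 2)

Verification:
- xyz = 'aaa' + 'b' + 'bb' = aaabbb ✓
- |xy| = 4 ≤ 4 ✓
- |y| = 1 > 0 ✓

All pumping lemma constraints are satisfied.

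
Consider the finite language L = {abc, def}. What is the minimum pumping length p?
p = 4

For a finite language L, the pumping lemma holds vacuously if p > max|s| for s ∈ L.

The longest string in L = {abc, def} has length 3.
If p = 4, then no string s ∈ L has |s| ≥ p, so the condition is vacuously true.

The minimum pumping length is p = 4.

Why no smaller p works: for any p ≤ 3, the longest string s ∈ L has |s| = 3 ≥ p, so it would
have to be pumpable; but pumping up (i = 2, 3, ...) produces ever longer strings, which cannot all lie in the
finite language L. So the pumping property fails for every p ≤ 3.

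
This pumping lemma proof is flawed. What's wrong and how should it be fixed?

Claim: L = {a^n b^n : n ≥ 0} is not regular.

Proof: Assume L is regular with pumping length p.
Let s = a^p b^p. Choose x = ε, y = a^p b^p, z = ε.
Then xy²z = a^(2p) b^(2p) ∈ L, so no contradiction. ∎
Error: The decomposition violates |xy| ≤ p. With y = a^p b^p, |xy| = |y| = 2p > p. (The proof also miscomputes xy²z, which would be a^p b^p a^p b^p rather than a^(2p) b^(2p), and it wrongly treats one harmless decomposition as settling the matter — the prover does not get to choose the decomposition.)

Correction: The pumping lemma requires |xy| ≤ p, and the argument must handle every decomposition satisfying |xy| ≤ p, |y| ≥ 1. Since s starts with p a's, any such y consists only of a's, say y = a^k with k ≥ 1. Then xy²z = a^(p+k) b^p has unequal numbers of a's and b's, so xy²z ∉ L — the required contradiction.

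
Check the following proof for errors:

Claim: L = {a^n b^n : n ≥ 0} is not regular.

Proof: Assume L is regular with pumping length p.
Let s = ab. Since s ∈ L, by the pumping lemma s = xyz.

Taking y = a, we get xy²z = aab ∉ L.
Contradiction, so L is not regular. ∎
The proof is INCORRECT.

Error: The string s = ab may be shorter than p.
The pumping lemma only applies to strings with |s| ≥ p, and p is not under our control.
We must choose s in terms of p, e.g. s = a^p b^p, to ensure |s| ≥ p.
(The proof also fixes one particular y; a valid argument must handle every decomposition with |xy| ≤ p and |y| ≥ 1 — for s = a^p b^p this forces y = a^k, and then xy²z = a^(p+k) b^p ∉ L.)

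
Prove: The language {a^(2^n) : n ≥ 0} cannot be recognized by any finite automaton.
Assume for contradiction that L is regular, and let p ≥ 1 be the pumping length given by the pumping lemma.
Choose s = a^(2^p). Then s ∈ L and |s| = 2^p ≥ p.
By the pumping lemma, s = xyz for some x, y, z with |xy| ≤ p, |y| ≥ 1, and xy^i z ∈ L for every i ≥ 0.
Here y = a^k for some k with 1 ≤ k ≤ |xy| ≤ p, and p < 2^p.

Take i = 2: |xy²z| = 2^p + k.
Now 2^p < 2^p + k ≤ 2^p + p < 2^p + 2^p = 2^(p+1).
So |xy²z| lies strictly between the consecutive powers of two 2^p and 2^(p+1), hence is not a power of 2, and xy²z ∉ L.

This contradicts the pumping lemma, which requires xy^i z ∈ L for all i ≥ 0.
Hence L = {a^(2^n) : n ≥ 0} is not regular. ∎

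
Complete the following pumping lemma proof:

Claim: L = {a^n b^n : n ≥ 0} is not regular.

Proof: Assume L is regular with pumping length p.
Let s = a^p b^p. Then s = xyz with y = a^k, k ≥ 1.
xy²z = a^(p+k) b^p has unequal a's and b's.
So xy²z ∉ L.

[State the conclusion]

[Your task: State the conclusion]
This contradicts the pumping lemma for regular languages,
which guarantees xy^i z ∈ L for all i ≥ 0.

Since our assumption that L is regular leads to a contradiction,
we conclude that L = {a^n b^n : n ≥ 0} is NOT regular. ∎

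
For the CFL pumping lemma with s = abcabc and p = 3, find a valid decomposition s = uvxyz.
u='ab', v='c', x='a', y='b', z='c'

For s = abcabc with pumping length p = 3:

One valid decomposition:
- u = 'ab'
- v = 'c'
- x = 'a'
- y = 'b'
- z = 'c'

Verification:
- uvxyz = 'ab' + 'c' + 'a' + 'b' + 'c' = abcabc ✓
- |vxy| = |'cab'| = 3 ≤ 3 ✓
- |vy| = |'cb'| = 2 > 0 ✓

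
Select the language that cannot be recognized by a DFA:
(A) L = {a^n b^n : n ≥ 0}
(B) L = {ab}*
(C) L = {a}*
(A) {a^n b^n : n ≥ 0}

(A) L = {a^n b^n : n ≥ 0} is NOT regular.

The pumping lemma can be used to prove this:
After pumping, the number of a's and b's become unequal

The other languages are regular because they can be recognized by finite automata.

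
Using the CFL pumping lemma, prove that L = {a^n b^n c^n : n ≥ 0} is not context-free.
Assume for contradiction that L is context-free, and let p ≥ 1 be the pumping length given by the pumping lemma for CFLs.
Choose s = a^p b^p c^p. Then s ∈ L and |s| = 3p ≥ p.
By the CFL pumping lemma, s = uvxyz for some u, v, x, y, z with |vxy| ≤ p, |vy| ≥ 1, and uv^i xy^i z ∈ L for every i ≥ 0.

Because |vxy| ≤ p, the window vxy cannot contain both an a and a c: any substring of s containing both must include the entire block b^p plus at least one a and one c, so it has length ≥ p + 2 > p.
Hence at least one of the letters a, c does not occur in vy at all.

Take i = 0: the string uxz is obtained from s by deleting |vy| ≥ 1 symbols, so |uxz| = 3p − |vy| < 3p.
But the letter (a or c) that does not occur in vy still occurs exactly p times in uxz. Every string of L with exactly p copies of some letter is a^p b^p c^p, of length 3p. Since |uxz| < 3p, uxz ∉ L.

This contradicts the CFL pumping lemma, which requires uv^i xy^i z ∈ L for all i ≥ 0.
Hence L = {a^n b^n c^n : n ≥ 0} is not context-free. ∎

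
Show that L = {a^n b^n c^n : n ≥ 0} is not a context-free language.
Assume for contradiction that L is context-free, and let p ≥ 1 be the pumping length given by the pumping lemma for CFLs.
Choose s = a^p b^p c^p. Then s ∈ L and |s| = 3p ≥ p.
By the CFL pumping lemma, s = uvxyz for some u, v, x, y, z with |vxy| ≤ p, |vy| ≥ 1, and uv^i xy^i z ∈ L for every i ≥ 0.

Because |vxy| ≤ p, the window vxy cannot contain both an a and a c: any substring of s containing both must include the entire block b^p plus at least one a and one c, so it has length ≥ p + 2 > p.
Hence at least one of the letters a, c does not occur in vy at all.

Take i = 0: the string uxz is obtained from s by deleting |vy| ≥ 1 symbols, so |uxz| = 3p − |vy| < 3p.
But the letter (a or c) that does not occur in vy still occurs exactly p times in uxz. Every string of L with exactly p copies of some letter is a^p b^p c^p, of length 3p. Since |uxz| < 3p, uxz ∉ L.

This contradicts the CFL pumping lemma, which requires uv^i xy^i z ∈ L for all i ≥ 0.
Hence L = {a^n b^n c^n : n ≥ 0} is not context-free. ∎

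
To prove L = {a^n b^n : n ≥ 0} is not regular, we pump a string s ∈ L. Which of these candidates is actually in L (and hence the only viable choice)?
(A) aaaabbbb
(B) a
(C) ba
(A) aaaabbbb

The pumping lemma is applied to a string s that lies in L, so first check membership of each option:
- (A) aaaabbbb = a^4 b^4 has equal counts (4 = 4), so it is in L ✓
- (B) a has 1 a's and 0 b's; 1 ≠ 0, so it is not in L ✗
- (C) ba has an a after a b, so it is not of the form a^n b^n and is not in L ✗

Only (A) aaaabbbb is in L, so it is the only candidate that could play the role of s.
(In a complete proof one picks s in terms of the pumping length p so that |s| ≥ p is guaranteed; a fixed string like aaaabbbb illustrates the shape of such an s.)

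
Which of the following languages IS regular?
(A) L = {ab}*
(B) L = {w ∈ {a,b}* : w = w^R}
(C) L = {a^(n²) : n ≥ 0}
(A) {ab}*

(A) L = {ab}* is regular.

This can be recognized by a finite automaton (DFA/NFA).
Regular expressions like {ab}* define regular languages.

The other choices are not regular:
- {w ∈ {a,b}* : w = w^R}: After pumping, the string is no longer symmetric
- {a^(n²) : n ≥ 0}: After pumping, length is no longer a perfect square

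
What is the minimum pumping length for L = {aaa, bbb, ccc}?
p = 4

For a finite language L, the pumping lemma holds vacuously if p > max|s| for s ∈ L.

The longest string in L = {aaa, bbb, ccc} has length 3.
If p = 4, then no string s ∈ L has |s| ≥ p, so the condition is vacuously true.

The minimum pumping length is p = 4.

Why no smaller p works: for any p ≤ 3, the longest string s ∈ L has |s| = 3 ≥ p, so it would
have to be pumpable; but pumping up (i = 2, 3, ...) produces ever longer strings, which cannot all lie in the
finite language L. So the pumping property fails for every p ≤ 3.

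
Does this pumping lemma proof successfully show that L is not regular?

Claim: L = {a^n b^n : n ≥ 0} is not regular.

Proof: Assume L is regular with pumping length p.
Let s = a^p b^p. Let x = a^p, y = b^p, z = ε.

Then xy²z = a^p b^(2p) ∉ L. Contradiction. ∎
The proof is INCORRECT.

Error: The decomposition violates |xy| ≤ p.
With x = a^p and y = b^p, we have |xy| = 2p > p.
The pumping lemma requires |xy| ≤ p, so y must be within the first p characters.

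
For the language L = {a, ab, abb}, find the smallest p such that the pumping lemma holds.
p = 4

For a finite language L, the pumping lemma holds vacuously if p > max|s| for s ∈ L.

The longest string in L = {a, ab, abb} has length 3.
If p = 4, then no string s ∈ L has |s| ≥ p, so the condition is vacuously true.

The minimum pumping length is p = 4.

Why no smaller p works: for any p ≤ 3, the longest string s ∈ L has |s| = 3 ≥ p, so it would
have to be pumpable; but pumping up (i = 2, 3, ...) produces ever longer strings, which cannot all lie in the
finite language L. So the pumping property fails for every p ≤ 3.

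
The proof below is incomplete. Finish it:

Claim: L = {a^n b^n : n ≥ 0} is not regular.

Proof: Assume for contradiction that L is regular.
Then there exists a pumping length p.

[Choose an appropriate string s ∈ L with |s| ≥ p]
s = a^p b^p

This string is in L (has equal a's and b's) and has length 2p ≥ p.
Any decomposition xyz with |xy| ≤ p means y consists only of a's,
so pumping will unbalance the counts.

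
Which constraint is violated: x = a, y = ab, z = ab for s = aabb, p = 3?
Violated: xyz = s

The decomposition x = a, y = ab, z = ab for s = aabb with p = 3
violates the constraint: xyz = s

xyz = 'a' + 'ab' + 'ab' = 'aabab' ≠ 'aabb' = s. The decomposition doesn't reconstruct s.

Pumping lemma constraints:
1. xyz = s (decomposition is valid)
2. |xy| ≤ p
3. |y| > 0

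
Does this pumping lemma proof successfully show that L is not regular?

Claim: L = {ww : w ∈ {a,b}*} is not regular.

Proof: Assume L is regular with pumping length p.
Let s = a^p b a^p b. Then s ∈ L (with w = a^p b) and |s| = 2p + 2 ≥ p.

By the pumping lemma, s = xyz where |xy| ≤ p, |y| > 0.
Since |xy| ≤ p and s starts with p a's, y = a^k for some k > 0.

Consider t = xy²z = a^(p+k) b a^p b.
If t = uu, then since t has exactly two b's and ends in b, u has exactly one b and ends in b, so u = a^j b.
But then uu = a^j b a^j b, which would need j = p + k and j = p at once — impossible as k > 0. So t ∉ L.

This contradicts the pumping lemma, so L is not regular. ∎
The proof is correct.

This proof is valid because:
1. s = a^p b a^p b is in L and is chosen in terms of p, so |s| ≥ p holds for every p
2. The decomposition analysis is correct: |xy| ≤ p forces y to lie inside the leading a's
3. The contradiction is valid: the argument shows a^(p+k) b a^p b cannot be split into two equal halves
4. The conclusion follows logically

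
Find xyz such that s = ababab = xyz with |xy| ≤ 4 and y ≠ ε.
x = '', y = 'a', z = 'babab'

For s = ababab and p = 4, one valid decomposition is:
- x = '' (length 0)
- y = 'a' (length 1)
- z = 'babab' (length 5)

Verification:
- xyz = '' + 'a' + 'babab' = ababab ✓
- |xy| = 1 ≤ 4 ✓
- |y| = 1 > 0 ✓

All pumping lemma constraints are satisfied.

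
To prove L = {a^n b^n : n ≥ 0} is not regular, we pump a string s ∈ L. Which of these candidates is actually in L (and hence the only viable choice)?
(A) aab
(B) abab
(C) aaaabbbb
(C) aaaabbbb

The pumping lemma is applied to a string s that lies in L, so first check membership of each option:
- (A) aab has 2 a's and 1 b's; 2 ≠ 1, so it is not in L ✗
- (B) abab has an a after a b, so it is not of the form a^n b^n and is not in L ✗
- (C) aaaabbbb = a^4 b^4 has equal counts (4 = 4), so it is in L ✓

Only (C) aaaabbbb is in L, so it is the only candidate that could play the role of s.
(In a complete proof one picks s in terms of the pumping length p so that |s| ≥ p is guaranteed; a fixed string like aaaabbbb illustrates the shape of such an s.)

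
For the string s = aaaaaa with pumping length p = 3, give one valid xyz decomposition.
x = '', y = 'aaa', z = 'aaa'

For s = aaaaaa and p = 3, one valid decomposition is:
- x = '' (length 0)
- y = 'aaa' (length 3)
- z = 'aaa' (length 3)

Verification:
- xyz = '' + 'aaa' + 'aaa' = aaaaaa ✓
- |xy| = 3 ≤ 3 ✓
- |y| = 3 > 0 ✓

All pumping lemma constraints are satisfied.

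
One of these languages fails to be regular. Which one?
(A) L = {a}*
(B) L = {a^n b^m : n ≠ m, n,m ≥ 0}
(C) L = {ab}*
(B) {a^n b^m : n ≠ m, n,m ≥ 0}

(B) L = {a^n b^m : n ≠ m, n,m ≥ 0} is NOT regular.

The pumping lemma can be used to prove this:
After pumping a's, we can make n = m

The other languages are regular because they can be recognized by finite automata.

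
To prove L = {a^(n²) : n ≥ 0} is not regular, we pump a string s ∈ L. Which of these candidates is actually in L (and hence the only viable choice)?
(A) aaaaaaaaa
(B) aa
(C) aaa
(A) aaaaaaaaa

The pumping lemma is applied to a string s that lies in L, so first check membership of each option:
- (A) aaaaaaaaa has length 9 = 3², a perfect square, so it is in L ✓
- (B) aa has length 2, strictly between 1² = 1 and 2² = 4, so it is not in L ✗
- (C) aaa has length 3, strictly between 1² = 1 and 2² = 4, so it is not in L ✗

Only (A) aaaaaaaaa is in L, so it is the only candidate that could play the role of s.
(In a complete proof one picks s in terms of the pumping length p so that |s| ≥ p is guaranteed; a fixed string like aaaaaaaaa illustrates the shape of such an s.)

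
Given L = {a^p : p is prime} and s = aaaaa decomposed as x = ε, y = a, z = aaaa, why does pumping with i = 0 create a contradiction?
xy⁰z = aaaa ∉ L

Pumping with i = 0 replaces y = a by y⁰ = ε:
- Original: s = xyz = aaaaa; aaaaa has length 5, which is prime, so it is in L
- Pumped: xy⁰z = ε · ε · aaaa = aaaa
- aaaa has length 4 = 2 × 2, which is not prime, so it is not in L

The pumping lemma would require xy⁰z ∈ L, so this decomposition yields a contradiction.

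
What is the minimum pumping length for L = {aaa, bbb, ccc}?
p = 4

For a finite language L, the pumping lemma holds vacuously if p > max|s| for s ∈ L.

The longest string in L = {aaa, bbb, ccc} has length 3.
If p = 4, then no string s ∈ L has |s| ≥ p, so the condition is vacuously true.

The minimum pumping length is p = 4.

Why no smaller p works: for any p ≤ 3, the longest string s ∈ L has |s| = 3 ≥ p, so it would
have to be pumpable; but pumping up (i = 2, 3, ...) produces ever longer strings, which cannot all lie in the
finite language L. So the pumping property fails for every p ≤ 3.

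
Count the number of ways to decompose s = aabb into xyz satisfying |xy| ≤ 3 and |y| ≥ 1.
6

For s = 'aabb' with pumping length p = 3:

Constraints: |xy| ≤ 3, |y| > 0

Valid decompositions (|xy| ≤ p, |y| ≥ 1):
  • x='', y='a', z='abb'
  • x='a', y='a', z='bb'
  • x='', y='aa', z='bb'
  • x='aa', y='b', z='b'
  • x='a', y='ab', z='b'
  • x='', y='aab', z='b'

Total count: 6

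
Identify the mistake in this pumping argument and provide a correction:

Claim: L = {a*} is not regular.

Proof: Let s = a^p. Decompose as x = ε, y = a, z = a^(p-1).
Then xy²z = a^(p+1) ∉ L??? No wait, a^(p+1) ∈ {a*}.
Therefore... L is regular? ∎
Error: The proof attempts to show a*  is not regular, but a* IS regular!

Correction: a* is a regular language (recognized by a simple DFA with one accepting state and self-loop on 'a'). The pumping lemma can only prove non-regularity, not regularity. For regular languages, pumping always works.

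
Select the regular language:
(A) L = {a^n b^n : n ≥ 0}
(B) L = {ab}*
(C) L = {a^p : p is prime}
(B) {ab}*

(B) L = {ab}* is regular.

This can be recognized by a finite automaton (DFA/NFA).
Regular expressions like {ab}* define regular languages.

The other choices are not regular:
- {a^p : p is prime}: After pumping, the length becomes composite
- {a^n b^n : n ≥ 0}: After pumping, the number of a's and b's become unequal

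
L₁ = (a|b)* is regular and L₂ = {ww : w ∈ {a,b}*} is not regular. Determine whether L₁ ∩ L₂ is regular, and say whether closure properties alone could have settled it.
No — L₁ ∩ L₂ is not regular.

(a|b)* is all strings over {a,b}, so L₁ ∩ L₂ = {ww : w ∈ {a,b}*} = L₂ itself, which is not regular (pump s = a^p b a^p b).

Note that the bare facts "L₁ regular, L₂ non-regular" do not settle the question by themselves: the closure of regular languages under ∪, ∩, complement and difference applies only when BOTH operands are regular. With a non-regular operand the result can come out regular or non-regular depending on the specific languages, so one has to work out L₁ ∩ L₂ for this particular pair, as above.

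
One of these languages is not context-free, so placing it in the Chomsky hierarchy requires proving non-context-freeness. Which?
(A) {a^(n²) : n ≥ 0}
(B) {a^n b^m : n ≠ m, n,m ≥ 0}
(A) {a^(n²) : n ≥ 0}

(A) {a^(n²) : n ≥ 0} requires the CFL pumping lemma.

- {a^n b^m : n ≠ m, n,m ≥ 0} is context-free (but not regular)
  • Can be shown non-regular with the regular pumping lemma
  • After pumping a's, we can make n = m

- {a^(n²) : n ≥ 0} is NOT context-free
  • Requires the CFL pumping lemma to prove
  • Gaps between squares grow unboundedly

The CFL pumping lemma is "stronger" in that it can prove non-membership
in the larger class of context-free languages.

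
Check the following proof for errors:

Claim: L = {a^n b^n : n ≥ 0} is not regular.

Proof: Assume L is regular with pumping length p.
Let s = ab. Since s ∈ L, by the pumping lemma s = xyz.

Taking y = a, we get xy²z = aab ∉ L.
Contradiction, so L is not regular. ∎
The proof is INCORRECT.

Error: The string s = ab may be shorter than p.
The pumping lemma only applies to strings with |s| ≥ p, and p is not under our control.
We must choose s in terms of p, e.g. s = a^p b^p, to ensure |s| ≥ p.
(The proof also fixes one particular y; a valid argument must handle every decomposition with |xy| ≤ p and |y| ≥ 1 — for s = a^p b^p this forces y = a^k, and then xy²z = a^(p+k) b^p ∉ L.)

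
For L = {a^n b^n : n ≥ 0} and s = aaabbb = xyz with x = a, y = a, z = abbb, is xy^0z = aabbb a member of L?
No

xy⁰z = a · ε · abbb = aabbb.
aabbb has 2 a's and 3 b's; 2 ≠ 3, so it is not in L.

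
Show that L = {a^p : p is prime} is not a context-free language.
Assume for contradiction that L is context-free, and let p ≥ 1 be the pumping length given by the pumping lemma for CFLs.
Choose a prime q with q ≥ p and let s = a^q. Then s ∈ L and |s| = q ≥ p.
By the CFL pumping lemma, s = uvxyz for some u, v, x, y, z with |vxy| ≤ p, |vy| ≥ 1, and uv^i xy^i z ∈ L for every i ≥ 0.
All symbols are a's, so only lengths matter: let k = |vy|, with 1 ≤ k ≤ p. Then |uv^i xy^i z| = q + (i − 1)k.

Take i = q + 1: the length is q + qk = q(k + 1).
Both factors satisfy q ≥ 2 and k + 1 ≥ 2, so q(k + 1) is composite and uv^(q+1) xy^(q+1) z ∉ L.

This contradicts the CFL pumping lemma, which requires uv^i xy^i z ∈ L for all i ≥ 0.
Hence L = {a^p : p is prime} is not context-free. ∎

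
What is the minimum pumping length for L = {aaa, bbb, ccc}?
p = 4

For a finite language L, the pumping lemma holds vacuously if p > max|s| for s ∈ L.

The longest string in L = {aaa, bbb, ccc} has length 3.
If p = 4, then no string s ∈ L has |s| ≥ p, so the condition is vacuously true.

The minimum pumping length is p = 4.

Why no smaller p works: for any p ≤ 3, the longest string s ∈ L has |s| = 3 ≥ p, so it would
have to be pumpable; but pumping up (i = 2, 3, ...) produces ever longer strings, which cannot all lie in the
finite language L. So the pumping property fails for every p ≤ 3.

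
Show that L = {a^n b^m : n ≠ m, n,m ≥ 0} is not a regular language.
Assume for contradiction that L is regular, and let p ≥ 1 be the pumping length given by the pumping lemma.
Choose s = a^p b^(p + p!). Then s ∈ L because p ≠ p + p! (as p! ≥ 1), and |s| ≥ p.
By the pumping lemma, s = xyz for some x, y, z with |xy| ≤ p, |y| ≥ 1, and xy^i z ∈ L for every i ≥ 0.
Since |xy| ≤ p and the first p symbols of s are all a's, y = a^k for some k with 1 ≤ k ≤ p.
For every i ≥ 0, xy^i z = a^(p + (i − 1)k) b^(p + p!).

Because 1 ≤ k ≤ p, k divides p!. Let t = p!/k (a positive integer) and take i = t + 1.
Then the number of a's is p + tk = p + p!, which equals the number of b's.
So xy^(t+1) z = a^(p + p!) b^(p + p!) has equally many a's and b's and is NOT in L.

This contradicts the pumping lemma, which requires xy^i z ∈ L for all i ≥ 0.
Hence L = {a^n b^m : n ≠ m, n,m ≥ 0} is not regular. ∎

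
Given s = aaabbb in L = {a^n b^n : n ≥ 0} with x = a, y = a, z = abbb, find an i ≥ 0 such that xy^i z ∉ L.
i = 0

xy⁰z = a · ε · abbb = aabbb; aabbb has 2 a's and 3 b's; 2 ≠ 3, so it is not in L.
(Other choices also work, e.g. i = 2, 3; only i = 1 is guaranteed to stay in L since xy¹z = s.)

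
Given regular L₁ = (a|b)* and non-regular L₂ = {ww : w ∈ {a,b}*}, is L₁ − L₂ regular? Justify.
No — L₁ − L₂ is not regular.

L₁ − L₂ is the complement of {ww} within {a,b}*. If it were regular, its complement {ww} would be regular as well (regular languages are closed under complement) — contradiction. So L₁ − L₂ is not regular.

Note that the bare facts "L₁ regular, L₂ non-regular" do not settle the question by themselves: the closure of regular languages under ∪, ∩, complement and difference applies only when BOTH operands are regular. With a non-regular operand the result can come out regular or non-regular depending on the specific languages, so one has to work out L₁ − L₂ for this particular pair, as above.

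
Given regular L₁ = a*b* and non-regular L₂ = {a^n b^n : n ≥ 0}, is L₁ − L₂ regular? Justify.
No — L₁ − L₂ is not regular.

a*b* − {a^n b^n} = {a^n b^m : n ≠ m}. If this were regular, then its complement intersected with a*b*, namely {a^n b^n : n ≥ 0}, would be regular too (closure under complement and intersection) — contradiction. So L₁ − L₂ is not regular.

Note that the bare facts "L₁ regular, L₂ non-regular" do not settle the question by themselves: the closure of regular languages under ∪, ∩, complement and difference applies only when BOTH operands are regular. With a non-regular operand the result can come out regular or non-regular depending on the specific languages, so one has to work out L₁ − L₂ for this particular pair, as above.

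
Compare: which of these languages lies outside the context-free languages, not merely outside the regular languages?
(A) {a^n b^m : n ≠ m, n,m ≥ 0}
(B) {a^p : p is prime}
(B) {a^p : p is prime}

(B) {a^p : p is prime} requires the CFL pumping lemma.

- {a^n b^m : n ≠ m, n,m ≥ 0} is context-free (but not regular)
  • Can be shown non-regular with the regular pumping lemma
  • After pumping a's, we can make n = m

- {a^p : p is prime} is NOT context-free
  • Requires the CFL pumping lemma to prove
  • The CFL pumping lemma also fails because prime gaps are unbounded

The CFL pumping lemma is "stronger" in that it can prove non-membership
in the larger class of context-free languages.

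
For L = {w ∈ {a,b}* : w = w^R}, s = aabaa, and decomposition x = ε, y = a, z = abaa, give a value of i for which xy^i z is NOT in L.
i = 0

xy⁰z = ε · ε · abaa = abaa; abaa reversed is aaba ≠ abaa, so it is not a palindrome and is not in L.
(Other choices also work, e.g. i = 2, 3; only i = 1 is guaranteed to stay in L since xy¹z = s.)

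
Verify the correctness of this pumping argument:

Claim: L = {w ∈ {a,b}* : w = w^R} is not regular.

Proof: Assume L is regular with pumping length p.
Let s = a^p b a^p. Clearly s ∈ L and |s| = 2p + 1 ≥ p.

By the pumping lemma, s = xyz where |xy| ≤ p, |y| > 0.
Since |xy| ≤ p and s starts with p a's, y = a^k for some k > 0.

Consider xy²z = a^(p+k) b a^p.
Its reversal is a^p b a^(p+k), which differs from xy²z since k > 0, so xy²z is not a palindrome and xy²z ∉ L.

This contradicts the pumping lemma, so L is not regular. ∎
The proof is correct.

This proof is valid because:
1. s = a^p b a^p is in L and is chosen in terms of p, so |s| ≥ p holds for every p
2. The decomposition analysis is correct: |xy| ≤ p forces y to lie inside the leading a's
3. The contradiction is valid: a^(p+k) b a^p has more a's before the b than after it, so it is not a palindrome
4. The conclusion follows logically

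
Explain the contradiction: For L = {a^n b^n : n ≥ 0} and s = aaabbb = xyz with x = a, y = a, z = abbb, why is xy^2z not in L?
xy²z = aaaabbb ∉ L

Pumping with i = 2 replaces y = a by y² = aa:
- Original: s = xyz = aaabbb; aaabbb = a^3 b^3 has equal counts (3 = 3), so it is in L
- Pumped: xy²z = a · aa · abbb = aaaabbb
- aaaabbb has 4 a's and 3 b's; 4 ≠ 3, so it is not in L

The pumping lemma would require xy²z ∈ L, so this decomposition yields a contradiction.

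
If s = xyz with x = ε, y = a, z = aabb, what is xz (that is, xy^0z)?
aabb

Given x = '', y = 'a', z = 'aabb' and i = 0:

xy^0z = x + y·y·...·y (0 times) + z
       = '' + 'a'^0 + 'aabb'
       = '' + '' + 'aabb'
       = 'aabb'

The pumped string is 'aabb' with length 4.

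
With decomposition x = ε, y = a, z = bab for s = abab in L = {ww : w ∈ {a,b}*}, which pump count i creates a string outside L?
i = 2

xy²z = ε · aa · bab = aabab; aabab has odd length 5, so it cannot be written as ww and is not in L.
(Other choices also work, e.g. i = 0, 3; only i = 1 is guaranteed to stay in L since xy¹z = s.)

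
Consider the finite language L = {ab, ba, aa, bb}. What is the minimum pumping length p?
p = 3

For a finite language L, the pumping lemma holds vacuously if p > max|s| for s ∈ L.

The longest string in L = {ab, ba, aa, bb} has length 2.
If p = 3, then no string s ∈ L has |s| ≥ p, so the condition is vacuously true.

The minimum pumping length is p = 3.

Why no smaller p works: for any p ≤ 2, the longest string s ∈ L has |s| = 2 ≥ p, so it would
have to be pumpable; but pumping up (i = 2, 3, ...) produces ever longer strings, which cannot all lie in the
finite language L. So the pumping property fails for every p ≤ 2.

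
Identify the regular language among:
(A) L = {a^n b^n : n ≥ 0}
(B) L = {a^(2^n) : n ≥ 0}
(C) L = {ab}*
(C) {ab}*

(C) L = {ab}* is regular.

This can be recognized by a finite automaton (DFA/NFA).
Regular expressions like {ab}* define regular languages.

The other choices are not regular:
- {a^n b^n : n ≥ 0}: After pumping, the number of a's and b's become unequal
- {a^(2^n) : n ≥ 0}: After pumping, length is no longer a power of 2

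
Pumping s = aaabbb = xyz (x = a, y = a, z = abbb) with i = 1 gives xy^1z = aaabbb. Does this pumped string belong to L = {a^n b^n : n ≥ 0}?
Yes

xy¹z = a · a · abbb = aaabbb.
aaabbb = a^3 b^3 has equal counts (3 = 3), so it is in L.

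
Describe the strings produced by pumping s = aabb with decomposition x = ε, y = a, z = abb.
{xy^i z : i ≥ 0} = {a^(i+1) b^2 : i ≥ 0} = {abb, aabb, aaabb, ...}

With x = ε, y = a, z = abb: Starting with aabb and pumping the first 'a' (z = abb keeps the second 'a'), we get strings with i+1 a's followed by 2 b's for i = 0, 1, 2, ...; note bb is not produced because z always contributes one a.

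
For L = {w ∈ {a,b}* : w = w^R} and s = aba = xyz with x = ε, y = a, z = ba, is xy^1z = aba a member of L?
Yes

xy¹z = ε · a · ba = aba.
aba reversed is aba, the same string, so it is a palindrome and is in L.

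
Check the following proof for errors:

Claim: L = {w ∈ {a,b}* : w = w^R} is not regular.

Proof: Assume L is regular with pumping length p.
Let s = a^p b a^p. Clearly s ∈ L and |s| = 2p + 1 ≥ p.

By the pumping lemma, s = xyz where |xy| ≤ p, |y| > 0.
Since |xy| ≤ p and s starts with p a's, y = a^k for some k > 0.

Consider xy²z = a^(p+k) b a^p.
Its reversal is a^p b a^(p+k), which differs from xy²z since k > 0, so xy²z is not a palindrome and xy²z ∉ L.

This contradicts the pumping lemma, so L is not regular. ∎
The proof is correct.

This proof is valid because:
1. s = a^p b a^p is in L and is chosen in terms of p, so |s| ≥ p holds for every p
2. The decomposition analysis is correct: |xy| ≤ p forces y to lie inside the leading a's
3. The contradiction is valid: a^(p+k) b a^p has more a's before the b than after it, so it is not a palindrome
4. The conclusion follows logically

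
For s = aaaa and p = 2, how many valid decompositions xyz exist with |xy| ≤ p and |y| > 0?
3

For s = 'aaaa' with pumping length p = 2:

Constraints: |xy| ≤ 2, |y| > 0

Valid decompositions (|xy| ≤ p, |y| ≥ 1):
  • x='', y='a', z='aaa'
  • x='a', y='a', z='aa'
  • x='', y='aa', z='aa'

Total count: 3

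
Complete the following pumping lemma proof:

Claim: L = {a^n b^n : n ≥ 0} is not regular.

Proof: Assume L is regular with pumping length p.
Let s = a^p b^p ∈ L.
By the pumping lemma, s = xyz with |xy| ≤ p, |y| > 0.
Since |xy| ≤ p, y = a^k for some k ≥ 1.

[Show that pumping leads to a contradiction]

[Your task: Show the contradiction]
Consider xy²z = a^(p+k) b^p.

Since k ≥ 1, we have p + k > p.
So xy²z has more a's than b's: (p+k) a's vs p b's.
This means xy²z ∉ L because a^n b^n requires equal counts.

This contradicts the pumping lemma which states xy²z ∈ L.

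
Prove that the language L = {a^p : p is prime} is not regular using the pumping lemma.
Assume for contradiction that L is regular, and let p ≥ 1 be the pumping length given by the pumping lemma.
Choose a prime q with q ≥ p (one exists because there are infinitely many primes) and let s = a^q. Then s ∈ L and |s| = q ≥ p.
By the pumping lemma, s = xyz for some x, y, z with |xy| ≤ p, |y| ≥ 1, and xy^i z ∈ L for every i ≥ 0.
Here y = a^k for some k with 1 ≤ k ≤ p, and xy^i z = a^(q + (i − 1)k) for every i ≥ 0.

Take i = q + 1: |xy^(q+1) z| = q + qk = q(k + 1).
Both factors satisfy q ≥ 2 and k + 1 ≥ 2, so q(k + 1) is composite, and xy^(q+1) z ∉ L.

This contradicts the pumping lemma, which requires xy^i z ∈ L for all i ≥ 0.
Hence L = {a^p : p is prime} is not regular. ∎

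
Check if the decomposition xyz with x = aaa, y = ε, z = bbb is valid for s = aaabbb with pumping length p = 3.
Violated: |y| > 0

The decomposition x = aaa, y = ε, z = bbb for s = aaabbb with p = 3
violates the constraint: |y| > 0

|y| = 0, but the pumping lemma requires |y| > 0 (y must be non-empty).

Pumping lemma constraints:
1. xyz = s (decomposition is valid)
2. |xy| ≤ p
3. |y| > 0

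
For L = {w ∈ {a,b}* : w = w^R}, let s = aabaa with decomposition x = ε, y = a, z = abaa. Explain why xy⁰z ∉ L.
xy⁰z = abaa ∉ L

Pumping with i = 0 replaces y = a by y⁰ = ε:
- Original: s = xyz = aabaa; aabaa reversed is aabaa, the same string, so it is a palindrome and is in L
- Pumped: xy⁰z = ε · ε · abaa = abaa
- abaa reversed is aaba ≠ abaa, so it is not a palindrome and is not in L

The pumping lemma would require xy⁰z ∈ L, so this decomposition yields a contradiction.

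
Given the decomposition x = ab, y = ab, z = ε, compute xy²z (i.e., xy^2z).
ababab

Given x = 'ab', y = 'ab', z = '' and i = 2:

xy^2z = x + y·y·...·y (2 times) + z
       = 'ab' + 'ab'^2 + ''
       = 'ab' + 'abab' + ''
       = 'ababab'

The pumped string is 'ababab' with length 6.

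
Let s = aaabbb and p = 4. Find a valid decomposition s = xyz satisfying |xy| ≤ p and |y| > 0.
x = '', y = 'aa', z = 'abbb'

For s = aaabbb and p = 4, one valid decomposition is:
- x = '' (length 0)
- y = 'aa' (length 2)
- z = 'abbb' (length 4)

Verification:
- xyz = '' + 'aa' + 'abbb' = aaabbb ✓
- |xy| = 2 ≤ 4 ✓
- |y| = 2 > 0 ✓

All pumping lemma constraints are satisfied.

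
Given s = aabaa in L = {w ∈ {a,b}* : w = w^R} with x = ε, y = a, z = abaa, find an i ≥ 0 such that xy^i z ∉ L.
i = 0

xy⁰z = ε · ε · abaa = abaa; abaa reversed is aaba ≠ abaa, so it is not a palindrome and is not in L.
(Other choices also work, e.g. i = 2, 3; only i = 1 is guaranteed to stay in L since xy¹z = s.)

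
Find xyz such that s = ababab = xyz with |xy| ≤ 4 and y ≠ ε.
x = 'ab', y = 'a', z = 'bab'

For s = ababab and p = 4, one valid decomposition is:
- x = 'ab' (length 2)
- y = 'a' (length 1)
- z = 'bab' (length 3)

Verification:
- xyz = 'ab' + 'a' + 'bab' = ababab ✓
- |xy| = 3 ≤ 4 ✓
- |y| = 1 > 0 ✓

All pumping lemma constraints are satisfied.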